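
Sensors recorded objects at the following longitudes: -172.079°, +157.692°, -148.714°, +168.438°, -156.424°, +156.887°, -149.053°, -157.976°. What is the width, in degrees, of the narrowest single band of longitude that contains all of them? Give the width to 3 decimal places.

Sort the longitudes: -172.079°, -157.976°, -156.424°, -149.053°, -148.714°, +156.887°, +157.692°, +168.438°.
Eastward gaps between consecutive values (wrapping around): 14.103°, 1.552°, 7.371°, 0.339°, 305.601°, 0.805°, 10.746°, 19.483°.
Largest gap = 305.601° ⇒ minimal covering band is its complement: 360° − 305.601° = 54.399°.
Band runs from +156.887° eastward to -148.714°, crossing the antimeridian.

54.399°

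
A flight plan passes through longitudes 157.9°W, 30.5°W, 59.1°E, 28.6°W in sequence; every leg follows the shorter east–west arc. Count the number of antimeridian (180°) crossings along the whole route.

Leg 1: -157.9° → -30.5°, shortest Δλ = 127.4° (east) — does not cross 180°.
Leg 2: -30.5° → +59.1°, shortest Δλ = 89.6° (east) — does not cross 180°.
Leg 3: +59.1° → -28.6°, shortest Δλ = -87.7° (west) — does not cross 180°.
Total crossings: 0.

0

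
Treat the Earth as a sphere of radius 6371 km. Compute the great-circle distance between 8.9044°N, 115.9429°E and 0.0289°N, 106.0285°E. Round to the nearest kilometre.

Δλ = 106.0285 − 115.9429 = -9.9144°.
Δφ = 0.0289 − 8.9044 = -8.8755°.
a = sin²(Δφ/2) + cos φ₁ · cos φ₂ · sin²(Δλ/2) = 0.013364.
c = 2·atan2(√a, √(1−a)) = 0.23172 rad → d = 6371·c ≈ 1476.31 km.

1476 km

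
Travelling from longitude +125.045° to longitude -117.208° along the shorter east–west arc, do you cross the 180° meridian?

Naïve |-117.208 − 125.045| = 242.253° > 180°, so the shorter arc goes the other way round — across 180°.
Signed shortest Δλ = ((-117.208 − 125.045 + 180) mod 360) − 180 = 117.747°.
Going east by 117.747° from +125.045° passes through 180° before reaching -117.208°.

Yes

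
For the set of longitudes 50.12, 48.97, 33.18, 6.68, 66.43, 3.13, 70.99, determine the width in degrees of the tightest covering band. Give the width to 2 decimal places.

Sort the longitudes: +3.13°, +6.68°, +33.18°, +48.97°, +50.12°, +66.43°, +70.99°.
Eastward gaps between consecutive values (wrapping around): 3.55°, 26.50°, 15.79°, 1.15°, 16.31°, 4.56°, 292.14°.
Largest gap = 292.14° ⇒ minimal covering band is its complement: 360° − 292.14° = 67.86°.
Band runs from +3.13° eastward to +70.99°.

67.86°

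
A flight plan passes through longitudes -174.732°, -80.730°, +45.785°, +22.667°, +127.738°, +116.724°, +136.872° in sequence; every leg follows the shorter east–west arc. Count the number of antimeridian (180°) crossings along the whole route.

0

Leg 1: -174.732° → -80.730°, shortest Δλ = 94.002° (east) — does not cross 180°.
Leg 2: -80.730° → +45.785°, shortest Δλ = 126.515° (east) — does not cross 180°.
Leg 3: +45.785° → +22.667°, shortest Δλ = -23.118° (west) — does not cross 180°.
Leg 4: +22.667° → +127.738°, shortest Δλ = 105.071° (east) — does not cross 180°.
Leg 5: +127.738° → +116.724°, shortest Δλ = -11.014° (west) — does not cross 180°.
Leg 6: +116.724° → +136.872°, shortest Δλ = 20.148° (east) — does not cross 180°.
Total crossings: 0.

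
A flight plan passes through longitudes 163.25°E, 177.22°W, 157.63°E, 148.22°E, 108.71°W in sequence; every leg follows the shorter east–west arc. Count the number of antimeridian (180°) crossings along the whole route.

Leg 1: +163.25° → -177.22°, shortest Δλ = 19.53° (east) — crosses 180°.
Leg 2: -177.22° → +157.63°, shortest Δλ = -25.15° (west) — crosses 180°.
Leg 3: +157.63° → +148.22°, shortest Δλ = -9.41° (west) — does not cross 180°.
Leg 4: +148.22° → -108.71°, shortest Δλ = 103.07° (east) — crosses 180°.
Total crossings: 3.

3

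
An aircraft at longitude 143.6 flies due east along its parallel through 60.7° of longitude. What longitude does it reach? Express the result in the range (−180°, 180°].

-155.7°

Start at +143.6°; shift +60.7° → +204.3°.
+204.3° lies outside (−180°, 180°]; subtract 360° → -155.7°.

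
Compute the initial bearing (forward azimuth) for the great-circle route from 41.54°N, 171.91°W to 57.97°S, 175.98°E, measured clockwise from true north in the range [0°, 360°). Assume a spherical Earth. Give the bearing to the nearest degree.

186°

Δλ = 175.98 − -171.91 = 347.89°; wrapped into (−180°, 180°]: -12.11°.
θ = atan2( sin Δλ · cos φ₂ , cos φ₁ · sin φ₂ − sin φ₁ · cos φ₂ · cos Δλ )
  = atan2(-0.11126, -0.97843) = -173.512° → normalised to [0°, 360°): 186.488°.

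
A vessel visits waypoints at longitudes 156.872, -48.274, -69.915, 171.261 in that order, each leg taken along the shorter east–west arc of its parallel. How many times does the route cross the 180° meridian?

2

Leg 1: +156.872° → -48.274°, shortest Δλ = 154.854° (east) — crosses 180°.
Leg 2: -48.274° → -69.915°, shortest Δλ = -21.641° (west) — does not cross 180°.
Leg 3: -69.915° → +171.261°, shortest Δλ = -118.824° (west) — crosses 180°.
Total crossings: 2.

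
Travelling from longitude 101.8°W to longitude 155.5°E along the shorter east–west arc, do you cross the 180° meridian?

Yes

Naïve |155.5 − -101.8| = 257.3° > 180°, so the shorter arc goes the other way round — across 180°.
Signed shortest Δλ = ((155.5 − -101.8 + 180) mod 360) − 180 = -102.7°.
Going west by 102.7° from -101.8° passes through 180° before reaching +155.5°.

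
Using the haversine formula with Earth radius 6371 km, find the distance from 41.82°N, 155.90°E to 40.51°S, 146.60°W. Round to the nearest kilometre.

10830 km

Δλ = -146.60 − 155.90 = -302.50°; wrapped into (−180°, 180°]: 57.50°.
Δφ = -40.51 − 41.82 = -82.33°.
a = sin²(Δφ/2) + cos φ₁ · cos φ₂ · sin²(Δλ/2) = 0.564350.
c = 2·atan2(√a, √(1−a)) = 1.69985 rad → d = 6371·c ≈ 10829.77 km.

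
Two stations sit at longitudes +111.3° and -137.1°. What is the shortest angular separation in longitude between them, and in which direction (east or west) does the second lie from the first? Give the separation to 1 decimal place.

111.6° east

Raw difference: -137.1 − 111.3 = -248.4°.
Normalise into (−180°, 180°]: -248.4° + 360° = 111.6°.
Positive ⇒ the second point lies to the east; separation 111.6°.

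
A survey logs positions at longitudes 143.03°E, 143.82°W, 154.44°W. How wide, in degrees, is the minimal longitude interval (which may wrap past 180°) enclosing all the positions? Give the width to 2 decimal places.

73.15°

Sort the longitudes: -154.44°, -143.82°, +143.03°.
Eastward gaps between consecutive values (wrapping around): 10.62°, 286.85°, 62.53°.
Largest gap = 286.85° ⇒ minimal covering band is its complement: 360° − 286.85° = 73.15°.
Band runs from +143.03° eastward to -143.82°, crossing the antimeridian.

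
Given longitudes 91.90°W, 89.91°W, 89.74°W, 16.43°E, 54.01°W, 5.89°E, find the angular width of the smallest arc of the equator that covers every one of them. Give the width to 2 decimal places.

Sort the longitudes: -91.90°, -89.91°, -89.74°, -54.01°, +5.89°, +16.43°.
Eastward gaps between consecutive values (wrapping around): 1.99°, 0.17°, 35.73°, 59.90°, 10.54°, 251.67°.
Largest gap = 251.67° ⇒ minimal covering band is its complement: 360° − 251.67° = 108.33°.
Band runs from -91.90° eastward to +16.43°.

108.33°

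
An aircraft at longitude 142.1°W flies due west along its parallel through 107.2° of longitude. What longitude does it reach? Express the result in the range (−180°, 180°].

Start at -142.1°; shift −107.2° → -249.3°.
-249.3° lies outside (−180°, 180°]; add 360° → +110.7°.

110.7°E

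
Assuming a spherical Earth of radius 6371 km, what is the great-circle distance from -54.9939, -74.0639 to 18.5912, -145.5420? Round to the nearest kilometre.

Δλ = -145.5420 − -74.0639 = -71.4781°.
Δφ = 18.5912 − -54.9939 = 73.5851°.
a = sin²(Δφ/2) + cos φ₁ · cos φ₂ · sin²(Δλ/2) = 0.544206.
c = 2·atan2(√a, √(1−a)) = 1.65932 rad → d = 6371·c ≈ 10571.56 km.

10572 km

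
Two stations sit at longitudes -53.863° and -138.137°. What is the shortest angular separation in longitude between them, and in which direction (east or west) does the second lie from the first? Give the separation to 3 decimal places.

84.274° west

Raw difference: -138.137 − -53.863 = -84.274°.
Normalise into (−180°, 180°]: -84.274° stays -84.274°.
Negative ⇒ the second point lies to the west; separation 84.274°.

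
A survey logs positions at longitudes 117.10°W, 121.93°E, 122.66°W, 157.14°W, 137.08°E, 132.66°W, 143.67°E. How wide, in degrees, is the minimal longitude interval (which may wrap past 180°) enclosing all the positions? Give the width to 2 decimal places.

Sort the longitudes: -157.14°, -132.66°, -122.66°, -117.10°, +121.93°, +137.08°, +143.67°.
Eastward gaps between consecutive values (wrapping around): 24.48°, 10.00°, 5.56°, 239.03°, 15.15°, 6.59°, 59.19°.
Largest gap = 239.03° ⇒ minimal covering band is its complement: 360° − 239.03° = 120.97°.
Band runs from +121.93° eastward to -117.10°, crossing the antimeridian.

120.97°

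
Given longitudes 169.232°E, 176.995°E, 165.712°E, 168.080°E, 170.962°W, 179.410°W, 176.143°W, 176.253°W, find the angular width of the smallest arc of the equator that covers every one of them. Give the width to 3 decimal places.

Sort the longitudes: -179.410°, -176.253°, -176.143°, -170.962°, +165.712°, +168.080°, +169.232°, +176.995°.
Eastward gaps between consecutive values (wrapping around): 3.157°, 0.110°, 5.181°, 336.674°, 2.368°, 1.152°, 7.763°, 3.595°.
Largest gap = 336.674° ⇒ minimal covering band is its complement: 360° − 336.674° = 23.326°.
Band runs from +165.712° eastward to -170.962°, crossing the antimeridian.

23.326°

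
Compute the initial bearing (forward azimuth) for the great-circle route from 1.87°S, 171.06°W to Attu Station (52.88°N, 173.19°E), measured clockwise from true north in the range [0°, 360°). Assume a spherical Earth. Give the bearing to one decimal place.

Δλ = 173.19 − -171.06 = 344.25°; wrapped into (−180°, 180°]: -15.75°.
θ = atan2( sin Δλ · cos φ₂ , cos φ₁ · sin φ₂ − sin φ₁ · cos φ₂ · cos Δλ )
  = atan2(-0.16381, 0.81590) = -11.352° → normalised to [0°, 360°): 348.648°.

348.6°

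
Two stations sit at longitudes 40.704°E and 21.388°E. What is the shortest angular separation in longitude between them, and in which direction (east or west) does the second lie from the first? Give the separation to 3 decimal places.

19.316° west

Raw difference: 21.388 − 40.704 = -19.316°.
Normalise into (−180°, 180°]: -19.316° stays -19.316°.
Negative ⇒ the second point lies to the west; separation 19.316°.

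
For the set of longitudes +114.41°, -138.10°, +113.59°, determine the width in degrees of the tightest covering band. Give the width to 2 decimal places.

108.31°

Sort the longitudes: -138.10°, +113.59°, +114.41°.
Eastward gaps between consecutive values (wrapping around): 251.69°, 0.82°, 107.49°.
Largest gap = 251.69° ⇒ minimal covering band is its complement: 360° − 251.69° = 108.31°.
Band runs from +113.59° eastward to -138.10°, crossing the antimeridian.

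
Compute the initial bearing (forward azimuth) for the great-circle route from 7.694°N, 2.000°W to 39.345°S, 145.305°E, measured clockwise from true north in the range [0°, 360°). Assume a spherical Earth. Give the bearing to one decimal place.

Δλ = 145.305 − -2.000 = 147.305°.
θ = atan2( sin Δλ · cos φ₂ , cos φ₁ · sin φ₂ − sin φ₁ · cos φ₂ · cos Δλ )
  = atan2(0.41773, -0.54115) = 142.334° → normalised to [0°, 360°): 142.334°.

142.3°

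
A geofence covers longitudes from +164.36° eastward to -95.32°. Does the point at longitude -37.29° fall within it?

No

Band width going east from +164.36° to -95.32°: ((-95.32 − 164.36) mod 360) = 100.32°.
Offset of -37.29° east of the west edge: ((-37.29 − 164.36) mod 360) = 158.35°.
158.35° > 100.32° ⇒ outside.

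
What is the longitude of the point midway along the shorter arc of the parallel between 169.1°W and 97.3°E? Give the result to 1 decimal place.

144.1°E

Signed shortest Δλ from -169.1° to +97.3° is -93.6°.
Midpoint longitude = -169.1° + (-93.6°)/2 = -169.1° − 46.8° = -215.9°.
Normalise into (−180°, 180°]: +144.1°.
(The naïve average (-169.1 + +97.3)/2 = -35.9° is on the wrong side of the globe.)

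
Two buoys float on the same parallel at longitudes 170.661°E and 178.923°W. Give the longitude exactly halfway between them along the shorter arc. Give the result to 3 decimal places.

Signed shortest Δλ from +170.661° to -178.923° is +10.416°.
Midpoint longitude = +170.661° + (+10.416°)/2 = +170.661° + 5.208° = +175.869°.
(The naïve average (+170.661 + -178.923)/2 = -4.131° is on the wrong side of the globe.)

175.869°E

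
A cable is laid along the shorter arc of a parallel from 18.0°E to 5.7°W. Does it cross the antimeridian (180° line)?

Signed shortest Δλ = ((-5.7 − 18.0 + 180) mod 360) − 180 = -23.7°.
Going west by 23.7° from +18.0° reaches -5.7° without touching 180°.

No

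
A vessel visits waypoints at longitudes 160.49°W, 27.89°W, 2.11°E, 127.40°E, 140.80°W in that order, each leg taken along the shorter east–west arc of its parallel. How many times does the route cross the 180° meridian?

Leg 1: -160.49° → -27.89°, shortest Δλ = 132.6° (east) — does not cross 180°.
Leg 2: -27.89° → +2.11°, shortest Δλ = 30.0° (east) — does not cross 180°.
Leg 3: +2.11° → +127.40°, shortest Δλ = 125.29° (east) — does not cross 180°.
Leg 4: +127.40° → -140.80°, shortest Δλ = 91.8° (east) — crosses 180°.
Total crossings: 1.

1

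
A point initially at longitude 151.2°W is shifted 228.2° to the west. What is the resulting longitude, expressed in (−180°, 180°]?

19.4°W

Start at -151.2°; shift −228.2° → -379.4°.
-379.4° lies outside (−180°, 180°]; add 360° → -19.4°.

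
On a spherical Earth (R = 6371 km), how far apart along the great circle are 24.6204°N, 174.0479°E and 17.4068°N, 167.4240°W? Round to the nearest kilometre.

2081 km

Δλ = -167.4240 − 174.0479 = -341.4719°; wrapped into (−180°, 180°]: 18.5281°.
Δφ = 17.4068 − 24.6204 = -7.2136°.
a = sin²(Δφ/2) + cos φ₁ · cos φ₂ · sin²(Δλ/2) = 0.026439.
c = 2·atan2(√a, √(1−a)) = 0.32665 rad → d = 6371·c ≈ 2081.08 km.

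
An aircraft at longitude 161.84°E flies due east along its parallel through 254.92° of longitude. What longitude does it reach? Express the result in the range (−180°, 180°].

56.76°E

Start at +161.84°; shift +254.92° → +416.76°.
+416.76° lies outside (−180°, 180°]; subtract 360° → +56.76°.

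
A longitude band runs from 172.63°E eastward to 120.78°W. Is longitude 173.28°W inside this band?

Yes

Band width going east from +172.63° to -120.78°: ((-120.78 − 172.63) mod 360) = 66.59°.
Offset of -173.28° east of the west edge: ((-173.28 − 172.63) mod 360) = 14.09°.
14.09° ≤ 66.59° ⇒ inside.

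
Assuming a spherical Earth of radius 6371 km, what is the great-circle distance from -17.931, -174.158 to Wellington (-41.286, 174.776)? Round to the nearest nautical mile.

Δλ = 174.776 − -174.158 = 348.934°; wrapped into (−180°, 180°]: -11.066°.
Δφ = -41.286 − -17.931 = -23.355°.
a = sin²(Δφ/2) + cos φ₁ · cos φ₂ · sin²(Δλ/2) = 0.047613.
c = 2·atan2(√a, √(1−a)) = 0.43995 rad → d = 6371·c ≈ 2802.91 km ≈ 1513.45 nmi.

1513 nmi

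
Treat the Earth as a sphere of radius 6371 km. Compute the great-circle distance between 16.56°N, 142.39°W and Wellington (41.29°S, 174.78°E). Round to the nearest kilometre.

7797 km

Δλ = 174.78 − -142.39 = 317.17°; wrapped into (−180°, 180°]: -42.83°.
Δφ = -41.29 − 16.56 = -57.85°.
a = sin²(Δφ/2) + cos φ₁ · cos φ₂ · sin²(Δλ/2) = 0.329945.
c = 2·atan2(√a, √(1−a)) = 1.22376 rad → d = 6371·c ≈ 7796.59 km.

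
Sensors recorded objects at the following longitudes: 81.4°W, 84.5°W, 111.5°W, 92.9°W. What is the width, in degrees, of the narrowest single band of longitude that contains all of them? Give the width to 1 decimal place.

30.1°

Sort the longitudes: -111.5°, -92.9°, -84.5°, -81.4°.
Eastward gaps between consecutive values (wrapping around): 18.6°, 8.4°, 3.1°, 329.9°.
Largest gap = 329.9° ⇒ minimal covering band is its complement: 360° − 329.9° = 30.1°.
Band runs from -111.5° eastward to -81.4°.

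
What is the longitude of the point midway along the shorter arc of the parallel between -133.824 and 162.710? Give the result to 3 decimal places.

Signed shortest Δλ from -133.824° to +162.710° is -63.466°.
Midpoint longitude = -133.824° + (-63.466°)/2 = -133.824° − 31.733° = -165.557°.
(The naïve average (-133.824 + +162.710)/2 = 14.443° is on the wrong side of the globe.)

-165.557°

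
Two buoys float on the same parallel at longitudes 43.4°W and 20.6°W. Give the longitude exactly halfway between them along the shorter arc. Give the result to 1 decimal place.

32.0°W

Signed shortest Δλ from -43.4° to -20.6° is +22.8°.
Midpoint longitude = -43.4° + (+22.8°)/2 = -43.4° + 11.4° = -32.0°.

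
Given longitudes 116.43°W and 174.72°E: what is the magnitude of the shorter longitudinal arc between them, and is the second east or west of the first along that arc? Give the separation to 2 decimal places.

Raw difference: 174.72 − -116.43 = 291.15°.
Normalise into (−180°, 180°]: 291.15° − 360° = -68.85°.
Negative ⇒ the second point lies to the west; separation 68.85°.

68.85° west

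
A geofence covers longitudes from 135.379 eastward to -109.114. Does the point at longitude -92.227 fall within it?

No

Band width going east from +135.379° to -109.114°: ((-109.114 − 135.379) mod 360) = 115.507°.
Offset of -92.227° east of the west edge: ((-92.227 − 135.379) mod 360) = 132.394°.
132.394° > 115.507° ⇒ outside.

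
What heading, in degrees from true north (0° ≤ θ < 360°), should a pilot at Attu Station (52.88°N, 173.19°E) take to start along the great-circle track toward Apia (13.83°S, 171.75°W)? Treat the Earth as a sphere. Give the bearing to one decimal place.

164.2°

Δλ = -171.75 − 173.19 = -344.94°; wrapped into (−180°, 180°]: 15.06°.
θ = atan2( sin Δλ · cos φ₂ , cos φ₁ · sin φ₂ − sin φ₁ · cos φ₂ · cos Δλ )
  = atan2(0.25230, -0.89192) = 164.205° → normalised to [0°, 360°): 164.205°.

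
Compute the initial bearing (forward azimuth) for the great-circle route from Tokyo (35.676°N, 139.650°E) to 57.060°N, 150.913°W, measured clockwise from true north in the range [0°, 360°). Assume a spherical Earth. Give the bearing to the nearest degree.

42°

Δλ = -150.913 − 139.650 = -290.563°; wrapped into (−180°, 180°]: 69.437°.
θ = atan2( sin Δλ · cos φ₂ , cos φ₁ · sin φ₂ − sin φ₁ · cos φ₂ · cos Δλ )
  = atan2(0.50912, 0.57035) = 41.753° → normalised to [0°, 360°): 41.753°.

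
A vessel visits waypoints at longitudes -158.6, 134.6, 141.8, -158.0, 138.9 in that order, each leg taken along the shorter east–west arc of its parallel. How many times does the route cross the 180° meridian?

Leg 1: -158.6° → +134.6°, shortest Δλ = -66.8° (west) — crosses 180°.
Leg 2: +134.6° → +141.8°, shortest Δλ = 7.2° (east) — does not cross 180°.
Leg 3: +141.8° → -158.0°, shortest Δλ = 60.2° (east) — crosses 180°.
Leg 4: -158.0° → +138.9°, shortest Δλ = -63.1° (west) — crosses 180°.
Total crossings: 3.

3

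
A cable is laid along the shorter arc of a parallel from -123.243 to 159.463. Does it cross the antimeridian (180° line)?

Yes

Naïve |159.463 − -123.243| = 282.706° > 180°, so the shorter arc goes the other way round — across 180°.
Signed shortest Δλ = ((159.463 − -123.243 + 180) mod 360) − 180 = -77.294°.
Going west by 77.294° from -123.243° passes through 180° before reaching +159.463°.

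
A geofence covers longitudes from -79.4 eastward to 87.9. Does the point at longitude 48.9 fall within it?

Yes

Band width going east from -79.4° to +87.9°: ((87.9 − -79.4) mod 360) = 167.3°.
Offset of +48.9° east of the west edge: ((48.9 − -79.4) mod 360) = 128.3°.
128.3° ≤ 167.3° ⇒ inside.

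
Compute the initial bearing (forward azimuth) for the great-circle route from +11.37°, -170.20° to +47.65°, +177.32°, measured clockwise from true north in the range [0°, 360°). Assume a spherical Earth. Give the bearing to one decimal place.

346.2°

Δλ = 177.32 − -170.20 = 347.52°; wrapped into (−180°, 180°]: -12.48°.
θ = atan2( sin Δλ · cos φ₂ , cos φ₁ · sin φ₂ − sin φ₁ · cos φ₂ · cos Δλ )
  = atan2(-0.14558, 0.59487) = -13.751° → normalised to [0°, 360°): 346.249°.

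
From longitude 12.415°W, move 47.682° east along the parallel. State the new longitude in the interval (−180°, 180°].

35.267°E

Start at -12.415°; shift +47.682° → +35.267°.
+35.267° already lies in (−180°, 180°].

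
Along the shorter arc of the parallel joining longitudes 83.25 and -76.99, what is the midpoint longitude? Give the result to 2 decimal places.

+3.13°

Signed shortest Δλ from +83.25° to -76.99° is -160.24°.
Midpoint longitude = +83.25° + (-160.24°)/2 = +83.25° − 80.12° = +3.13°.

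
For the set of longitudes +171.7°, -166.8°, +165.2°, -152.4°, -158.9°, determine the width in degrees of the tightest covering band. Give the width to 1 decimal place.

Sort the longitudes: -166.8°, -158.9°, -152.4°, +165.2°, +171.7°.
Eastward gaps between consecutive values (wrapping around): 7.9°, 6.5°, 317.6°, 6.5°, 21.5°.
Largest gap = 317.6° ⇒ minimal covering band is its complement: 360° − 317.6° = 42.4°.
Band runs from +165.2° eastward to -152.4°, crossing the antimeridian.

42.4°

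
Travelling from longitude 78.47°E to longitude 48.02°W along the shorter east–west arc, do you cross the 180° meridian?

Signed shortest Δλ = ((-48.02 − 78.47 + 180) mod 360) − 180 = -126.49°.
Going west by 126.49° from +78.47° reaches -48.02° without touching 180°.

No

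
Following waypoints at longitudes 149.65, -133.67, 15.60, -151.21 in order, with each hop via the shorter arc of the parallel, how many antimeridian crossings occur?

Leg 1: +149.65° → -133.67°, shortest Δλ = 76.68° (east) — crosses 180°.
Leg 2: -133.67° → +15.60°, shortest Δλ = 149.27° (east) — does not cross 180°.
Leg 3: +15.60° → -151.21°, shortest Δλ = -166.81° (west) — does not cross 180°.
Total crossings: 1.

1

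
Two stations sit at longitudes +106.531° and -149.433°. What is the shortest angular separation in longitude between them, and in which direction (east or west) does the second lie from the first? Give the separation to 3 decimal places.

Raw difference: -149.433 − 106.531 = -255.964°.
Normalise into (−180°, 180°]: -255.964° + 360° = 104.036°.
Positive ⇒ the second point lies to the east; separation 104.036°.

104.036° east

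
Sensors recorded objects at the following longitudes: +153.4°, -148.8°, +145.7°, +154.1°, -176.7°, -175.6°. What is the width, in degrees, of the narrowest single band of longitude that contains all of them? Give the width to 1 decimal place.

65.5°

Sort the longitudes: -176.7°, -175.6°, -148.8°, +145.7°, +153.4°, +154.1°.
Eastward gaps between consecutive values (wrapping around): 1.1°, 26.8°, 294.5°, 7.7°, 0.7°, 29.2°.
Largest gap = 294.5° ⇒ minimal covering band is its complement: 360° − 294.5° = 65.5°.
Band runs from +145.7° eastward to -148.8°, crossing the antimeridian.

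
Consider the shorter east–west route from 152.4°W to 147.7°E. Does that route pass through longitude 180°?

Yes

Naïve |147.7 − -152.4| = 300.1° > 180°, so the shorter arc goes the other way round — across 180°.
Signed shortest Δλ = ((147.7 − -152.4 + 180) mod 360) − 180 = -59.9°.
Going west by 59.9° from -152.4° passes through 180° before reaching +147.7°.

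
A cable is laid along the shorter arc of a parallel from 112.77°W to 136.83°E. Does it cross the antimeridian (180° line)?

Yes

Naïve |136.83 − -112.77| = 249.6° > 180°, so the shorter arc goes the other way round — across 180°.
Signed shortest Δλ = ((136.83 − -112.77 + 180) mod 360) − 180 = -110.4°.
Going west by 110.4° from -112.77° passes through 180° before reaching +136.83°.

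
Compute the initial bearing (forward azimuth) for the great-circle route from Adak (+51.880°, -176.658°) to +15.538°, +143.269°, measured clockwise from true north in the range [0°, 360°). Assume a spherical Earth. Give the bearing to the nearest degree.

236°

Δλ = 143.269 − -176.658 = 319.927°; wrapped into (−180°, 180°]: -40.073°.
θ = atan2( sin Δλ · cos φ₂ , cos φ₁ · sin φ₂ − sin φ₁ · cos φ₂ · cos Δλ )
  = atan2(-0.62024, -0.41465) = -123.764° → normalised to [0°, 360°): 236.236°.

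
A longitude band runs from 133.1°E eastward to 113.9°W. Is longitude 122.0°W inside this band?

Band width going east from +133.1° to -113.9°: ((-113.9 − 133.1) mod 360) = 113.0°.
Offset of -122.0° east of the west edge: ((-122.0 − 133.1) mod 360) = 104.9°.
104.9° ≤ 113.0° ⇒ inside.

Yes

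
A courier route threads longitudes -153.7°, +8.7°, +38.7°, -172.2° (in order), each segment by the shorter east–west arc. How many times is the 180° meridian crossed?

1

Leg 1: -153.7° → +8.7°, shortest Δλ = 162.4° (east) — does not cross 180°.
Leg 2: +8.7° → +38.7°, shortest Δλ = 30.0° (east) — does not cross 180°.
Leg 3: +38.7° → -172.2°, shortest Δλ = 149.1° (east) — crosses 180°.
Total crossings: 1.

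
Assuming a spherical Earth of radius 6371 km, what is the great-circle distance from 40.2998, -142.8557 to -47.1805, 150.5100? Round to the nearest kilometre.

11742 km

Δλ = 150.5100 − -142.8557 = 293.3657°; wrapped into (−180°, 180°]: -66.6343°.
Δφ = -47.1805 − 40.2998 = -87.4803°.
a = sin²(Δφ/2) + cos φ₁ · cos φ₂ · sin²(Δλ/2) = 0.634414.
c = 2·atan2(√a, √(1−a)) = 1.84297 rad → d = 6371·c ≈ 11741.58 km.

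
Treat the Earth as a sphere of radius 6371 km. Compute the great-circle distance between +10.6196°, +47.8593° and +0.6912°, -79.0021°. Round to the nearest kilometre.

14007 km

Δλ = -79.0021 − 47.8593 = -126.8614°.
Δφ = 0.6912 − 10.6196 = -9.9284°.
a = sin²(Δφ/2) + cos φ₁ · cos φ₂ · sin²(Δλ/2) = 0.793670.
c = 2·atan2(√a, √(1−a)) = 2.19857 rad → d = 6371·c ≈ 14007.06 km.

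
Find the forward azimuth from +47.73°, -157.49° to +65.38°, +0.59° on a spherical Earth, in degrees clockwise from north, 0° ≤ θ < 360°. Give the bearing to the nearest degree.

Δλ = 0.59 − -157.49 = 158.08°.
θ = atan2( sin Δλ · cos φ₂ , cos φ₁ · sin φ₂ − sin φ₁ · cos φ₂ · cos Δλ )
  = atan2(0.15552, 0.89747) = 9.831° → normalised to [0°, 360°): 9.831°.

10°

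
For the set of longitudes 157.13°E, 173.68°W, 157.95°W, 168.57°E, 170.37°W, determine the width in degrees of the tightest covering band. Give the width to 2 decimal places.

Sort the longitudes: -173.68°, -170.37°, -157.95°, +157.13°, +168.57°.
Eastward gaps between consecutive values (wrapping around): 3.31°, 12.42°, 315.08°, 11.44°, 17.75°.
Largest gap = 315.08° ⇒ minimal covering band is its complement: 360° − 315.08° = 44.92°.
Band runs from +157.13° eastward to -157.95°, crossing the antimeridian.

44.92°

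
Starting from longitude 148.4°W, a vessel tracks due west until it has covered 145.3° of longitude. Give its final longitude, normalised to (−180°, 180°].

Start at -148.4°; shift −145.3° → -293.7°.
-293.7° lies outside (−180°, 180°]; add 360° → +66.3°.

66.3°E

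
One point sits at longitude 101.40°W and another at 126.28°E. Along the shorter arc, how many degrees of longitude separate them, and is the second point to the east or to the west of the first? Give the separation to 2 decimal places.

Raw difference: 126.28 − -101.40 = 227.68°.
Normalise into (−180°, 180°]: 227.68° − 360° = -132.32°.
Negative ⇒ the second point lies to the west; separation 132.32°.

132.32° west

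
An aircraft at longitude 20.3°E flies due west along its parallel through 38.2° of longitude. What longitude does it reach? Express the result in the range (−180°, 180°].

17.9°W

Start at +20.3°; shift −38.2° → -17.9°.
-17.9° already lies in (−180°, 180°].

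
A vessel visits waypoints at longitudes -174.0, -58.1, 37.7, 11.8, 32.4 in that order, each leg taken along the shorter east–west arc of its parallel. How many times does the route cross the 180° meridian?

0

Leg 1: -174.0° → -58.1°, shortest Δλ = 115.9° (east) — does not cross 180°.
Leg 2: -58.1° → +37.7°, shortest Δλ = 95.8° (east) — does not cross 180°.
Leg 3: +37.7° → +11.8°, shortest Δλ = -25.9° (west) — does not cross 180°.
Leg 4: +11.8° → +32.4°, shortest Δλ = 20.6° (east) — does not cross 180°.
Total crossings: 0.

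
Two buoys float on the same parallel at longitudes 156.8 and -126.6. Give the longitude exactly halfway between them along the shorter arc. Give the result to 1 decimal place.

-164.9°

Signed shortest Δλ from +156.8° to -126.6° is +76.6°.
Midpoint longitude = +156.8° + (+76.6°)/2 = +156.8° + 38.3° = +195.1°.
Normalise into (−180°, 180°]: -164.9°.
(The naïve average (+156.8 + -126.6)/2 = 15.1° is on the wrong side of the globe.)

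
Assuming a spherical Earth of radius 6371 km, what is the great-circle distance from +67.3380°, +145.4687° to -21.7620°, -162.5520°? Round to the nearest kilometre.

Δλ = -162.5520 − 145.4687 = -308.0207°; wrapped into (−180°, 180°]: 51.9793°.
Δφ = -21.7620 − 67.3380 = -89.1000°.
a = sin²(Δφ/2) + cos φ₁ · cos φ₂ · sin²(Δλ/2) = 0.560860.
c = 2·atan2(√a, √(1−a)) = 1.69282 rad → d = 6371·c ≈ 10784.95 km.

10785 km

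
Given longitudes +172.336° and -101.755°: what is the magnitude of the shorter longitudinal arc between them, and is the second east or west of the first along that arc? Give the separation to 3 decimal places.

Raw difference: -101.755 − 172.336 = -274.091°.
Normalise into (−180°, 180°]: -274.091° + 360° = 85.909°.
Positive ⇒ the second point lies to the east; separation 85.909°.

85.909° east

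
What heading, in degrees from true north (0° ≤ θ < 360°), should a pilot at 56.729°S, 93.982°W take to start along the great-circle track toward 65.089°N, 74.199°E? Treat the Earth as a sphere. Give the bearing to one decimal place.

29.4°

Δλ = 74.199 − -93.982 = 168.181°.
θ = atan2( sin Δλ · cos φ₂ , cos φ₁ · sin φ₂ − sin φ₁ · cos φ₂ · cos Δλ )
  = atan2(0.08627, 0.15286) = 29.440° → normalised to [0°, 360°): 29.440°.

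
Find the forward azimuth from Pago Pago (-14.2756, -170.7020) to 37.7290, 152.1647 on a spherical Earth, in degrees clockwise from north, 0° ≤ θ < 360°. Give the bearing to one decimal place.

327.5°

Δλ = 152.1647 − -170.7020 = 322.8667°; wrapped into (−180°, 180°]: -37.1333°.
θ = atan2( sin Δλ · cos φ₂ , cos φ₁ · sin φ₂ − sin φ₁ · cos φ₂ · cos Δλ )
  = atan2(-0.47745, 0.74851) = -32.532° → normalised to [0°, 360°): 327.468°.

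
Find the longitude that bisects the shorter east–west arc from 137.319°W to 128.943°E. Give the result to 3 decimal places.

Signed shortest Δλ from -137.319° to +128.943° is -93.738°.
Midpoint longitude = -137.319° + (-93.738°)/2 = -137.319° − 46.869° = -184.188°.
Normalise into (−180°, 180°]: +175.812°.
(The naïve average (-137.319 + +128.943)/2 = -4.188° is on the wrong side of the globe.)

175.812°E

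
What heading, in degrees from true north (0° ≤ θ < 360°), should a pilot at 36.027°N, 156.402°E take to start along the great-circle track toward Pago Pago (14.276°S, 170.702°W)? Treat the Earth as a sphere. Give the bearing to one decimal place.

Δλ = -170.702 − 156.402 = -327.104°; wrapped into (−180°, 180°]: 32.896°.
θ = atan2( sin Δλ · cos φ₂ , cos φ₁ · sin φ₂ − sin φ₁ · cos φ₂ · cos Δλ )
  = atan2(0.52634, -0.67804) = 142.179° → normalised to [0°, 360°): 142.179°.

142.2°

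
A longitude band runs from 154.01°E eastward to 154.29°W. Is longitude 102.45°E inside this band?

Band width going east from +154.01° to -154.29°: ((-154.29 − 154.01) mod 360) = 51.70°.
Offset of +102.45° east of the west edge: ((102.45 − 154.01) mod 360) = 308.44°.
308.44° > 51.70° ⇒ outside.

No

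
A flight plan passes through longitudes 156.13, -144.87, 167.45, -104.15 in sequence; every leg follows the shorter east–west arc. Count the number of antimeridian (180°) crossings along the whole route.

Leg 1: +156.13° → -144.87°, shortest Δλ = 59.0° (east) — crosses 180°.
Leg 2: -144.87° → +167.45°, shortest Δλ = -47.68° (west) — crosses 180°.
Leg 3: +167.45° → -104.15°, shortest Δλ = 88.4° (east) — crosses 180°.
Total crossings: 3.

3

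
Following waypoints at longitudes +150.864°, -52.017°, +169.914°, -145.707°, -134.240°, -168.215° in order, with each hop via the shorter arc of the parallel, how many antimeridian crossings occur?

Leg 1: +150.864° → -52.017°, shortest Δλ = 157.119° (east) — crosses 180°.
Leg 2: -52.017° → +169.914°, shortest Δλ = -138.069° (west) — crosses 180°.
Leg 3: +169.914° → -145.707°, shortest Δλ = 44.379° (east) — crosses 180°.
Leg 4: -145.707° → -134.240°, shortest Δλ = 11.467° (east) — does not cross 180°.
Leg 5: -134.240° → -168.215°, shortest Δλ = -33.975° (west) — does not cross 180°.
Total crossings: 3.

3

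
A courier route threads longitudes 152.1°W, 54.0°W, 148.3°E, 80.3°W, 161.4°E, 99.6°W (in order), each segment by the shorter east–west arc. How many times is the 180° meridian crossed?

Leg 1: -152.1° → -54.0°, shortest Δλ = 98.1° (east) — does not cross 180°.
Leg 2: -54.0° → +148.3°, shortest Δλ = -157.7° (west) — crosses 180°.
Leg 3: +148.3° → -80.3°, shortest Δλ = 131.4° (east) — crosses 180°.
Leg 4: -80.3° → +161.4°, shortest Δλ = -118.3° (west) — crosses 180°.
Leg 5: +161.4° → -99.6°, shortest Δλ = 99.0° (east) — crosses 180°.
Total crossings: 4.

4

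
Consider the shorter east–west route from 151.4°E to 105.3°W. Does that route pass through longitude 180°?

Yes

Naïve |-105.3 − 151.4| = 256.7° > 180°, so the shorter arc goes the other way round — across 180°.
Signed shortest Δλ = ((-105.3 − 151.4 + 180) mod 360) − 180 = 103.3°.
Going east by 103.3° from +151.4° passes through 180° before reaching -105.3°.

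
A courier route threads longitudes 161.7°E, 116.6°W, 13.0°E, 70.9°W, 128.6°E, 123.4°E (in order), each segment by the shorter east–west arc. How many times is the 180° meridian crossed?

2

Leg 1: +161.7° → -116.6°, shortest Δλ = 81.7° (east) — crosses 180°.
Leg 2: -116.6° → +13.0°, shortest Δλ = 129.6° (east) — does not cross 180°.
Leg 3: +13.0° → -70.9°, shortest Δλ = -83.9° (west) — does not cross 180°.
Leg 4: -70.9° → +128.6°, shortest Δλ = -160.5° (west) — crosses 180°.
Leg 5: +128.6° → +123.4°, shortest Δλ = -5.2° (west) — does not cross 180°.
Total crossings: 2.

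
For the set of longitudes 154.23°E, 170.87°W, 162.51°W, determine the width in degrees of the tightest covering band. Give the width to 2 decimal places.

Sort the longitudes: -170.87°, -162.51°, +154.23°.
Eastward gaps between consecutive values (wrapping around): 8.36°, 316.74°, 34.90°.
Largest gap = 316.74° ⇒ minimal covering band is its complement: 360° − 316.74° = 43.26°.
Band runs from +154.23° eastward to -162.51°, crossing the antimeridian.

43.26°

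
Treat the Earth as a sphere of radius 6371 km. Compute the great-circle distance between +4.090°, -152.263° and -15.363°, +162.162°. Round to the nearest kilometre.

5463 km

Δλ = 162.162 − -152.263 = 314.425°; wrapped into (−180°, 180°]: -45.575°.
Δφ = -15.363 − 4.090 = -19.453°.
a = sin²(Δφ/2) + cos φ₁ · cos φ₂ · sin²(Δλ/2) = 0.172826.
c = 2·atan2(√a, √(1−a)) = 0.85748 rad → d = 6371·c ≈ 5462.98 km.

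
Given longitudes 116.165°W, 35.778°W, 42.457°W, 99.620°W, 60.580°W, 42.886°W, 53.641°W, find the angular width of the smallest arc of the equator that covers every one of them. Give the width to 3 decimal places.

80.387°

Sort the longitudes: -116.165°, -99.620°, -60.580°, -53.641°, -42.886°, -42.457°, -35.778°.
Eastward gaps between consecutive values (wrapping around): 16.545°, 39.040°, 6.939°, 10.755°, 0.429°, 6.679°, 279.613°.
Largest gap = 279.613° ⇒ minimal covering band is its complement: 360° − 279.613° = 80.387°.
Band runs from -116.165° eastward to -35.778°.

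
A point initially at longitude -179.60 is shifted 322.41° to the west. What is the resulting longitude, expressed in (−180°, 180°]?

Start at -179.60°; shift −322.41° → -502.01°.
-502.01° lies outside (−180°, 180°]; add 360° → -142.01°.

-142.01°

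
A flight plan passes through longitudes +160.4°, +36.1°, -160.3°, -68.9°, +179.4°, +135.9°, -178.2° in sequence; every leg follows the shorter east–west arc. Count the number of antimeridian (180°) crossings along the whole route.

3

Leg 1: +160.4° → +36.1°, shortest Δλ = -124.3° (west) — does not cross 180°.
Leg 2: +36.1° → -160.3°, shortest Δλ = 163.6° (east) — crosses 180°.
Leg 3: -160.3° → -68.9°, shortest Δλ = 91.4° (east) — does not cross 180°.
Leg 4: -68.9° → +179.4°, shortest Δλ = -111.7° (west) — crosses 180°.
Leg 5: +179.4° → +135.9°, shortest Δλ = -43.5° (west) — does not cross 180°.
Leg 6: +135.9° → -178.2°, shortest Δλ = 45.9° (east) — crosses 180°.
Total crossings: 3.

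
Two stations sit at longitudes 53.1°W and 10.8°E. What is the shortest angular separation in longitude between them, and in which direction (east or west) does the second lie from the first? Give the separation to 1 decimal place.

Raw difference: 10.8 − -53.1 = 63.9°.
Normalise into (−180°, 180°]: 63.9° stays 63.9°.
Positive ⇒ the second point lies to the east; separation 63.9°.

63.9° east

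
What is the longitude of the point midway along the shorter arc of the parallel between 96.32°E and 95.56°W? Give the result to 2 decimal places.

179.62°W

Signed shortest Δλ from +96.32° to -95.56° is +168.12°.
Midpoint longitude = +96.32° + (+168.12°)/2 = +96.32° + 84.06° = +180.38°.
Normalise into (−180°, 180°]: -179.62°.
(The naïve average (+96.32 + -95.56)/2 = 0.38° is on the wrong side of the globe.)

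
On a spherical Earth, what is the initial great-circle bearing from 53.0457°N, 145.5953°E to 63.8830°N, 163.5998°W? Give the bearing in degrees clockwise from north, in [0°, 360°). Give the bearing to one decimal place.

Δλ = -163.5998 − 145.5953 = -309.1951°; wrapped into (−180°, 180°]: 50.8049°.
θ = atan2( sin Δλ · cos φ₂ , cos φ₁ · sin φ₂ − sin φ₁ · cos φ₂ · cos Δλ )
  = atan2(0.34116, 0.31749) = 47.058° → normalised to [0°, 360°): 47.058°.

47.1°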